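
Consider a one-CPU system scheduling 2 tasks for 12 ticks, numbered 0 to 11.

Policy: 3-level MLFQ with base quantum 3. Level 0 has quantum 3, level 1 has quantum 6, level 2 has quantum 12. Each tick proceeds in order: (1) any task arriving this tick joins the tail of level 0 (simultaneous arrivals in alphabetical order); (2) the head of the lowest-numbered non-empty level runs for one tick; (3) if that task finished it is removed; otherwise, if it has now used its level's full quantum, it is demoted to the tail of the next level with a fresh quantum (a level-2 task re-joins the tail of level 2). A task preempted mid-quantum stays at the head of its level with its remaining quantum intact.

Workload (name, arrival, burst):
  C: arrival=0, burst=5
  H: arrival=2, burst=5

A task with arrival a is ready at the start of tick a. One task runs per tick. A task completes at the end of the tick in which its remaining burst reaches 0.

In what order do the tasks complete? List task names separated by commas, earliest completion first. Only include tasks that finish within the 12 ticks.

t=0: L0/L1/L2 = C/-/- → run C
t=1: L0/L1/L2 = C/-/- → run C
t=2: L0/L1/L2 = CH/-/- → run C
t=3: L0/L1/L2 = H/C/- → run H
t=4: L0/L1/L2 = H/C/- → run H
t=5: L0/L1/L2 = H/C/- → run H
t=6: L0/L1/L2 = -/CH/- → run C
t=7: L0/L1/L2 = -/CH/- → run C
t=8: L0/L1/L2 = -/H/- → run H
t=9: L0/L1/L2 = -/H/- → run H
t=10: (idle)
t=11: (idle)

completion order = C, H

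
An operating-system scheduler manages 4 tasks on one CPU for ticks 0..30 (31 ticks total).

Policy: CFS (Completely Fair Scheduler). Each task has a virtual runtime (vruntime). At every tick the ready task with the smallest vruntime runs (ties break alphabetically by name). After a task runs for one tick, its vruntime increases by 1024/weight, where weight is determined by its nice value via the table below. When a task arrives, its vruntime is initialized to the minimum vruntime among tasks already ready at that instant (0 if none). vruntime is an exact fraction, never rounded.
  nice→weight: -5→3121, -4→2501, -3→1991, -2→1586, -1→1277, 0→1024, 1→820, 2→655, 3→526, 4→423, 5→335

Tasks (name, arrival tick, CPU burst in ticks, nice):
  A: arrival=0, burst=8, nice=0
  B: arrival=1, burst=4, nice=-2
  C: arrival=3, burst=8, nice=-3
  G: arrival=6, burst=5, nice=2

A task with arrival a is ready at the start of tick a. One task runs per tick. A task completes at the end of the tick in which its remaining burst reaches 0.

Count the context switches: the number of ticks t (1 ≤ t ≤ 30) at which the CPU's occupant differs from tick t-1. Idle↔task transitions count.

t=0: vr[A=0] → run A
t=1: vr[A=1 B=1] → run A
t=2: vr[A=2 B=1] → run B
t=3: vr[A=2 B=1305/793 C=1305/793] → run B
t=4: vr[A=2 B=1817/793 C=1305/793] → run C
t=5: vr[A=2 B=1817/793 C=3410287/1578863] → run A
t=6: vr[A=3 B=1817/793 C=3410287/1578863 G=3410287/1578863] → run C
t=7: vr[A=3 B=1817/793 C=4222319/1578863 G=3410287/1578863] → run G
t=8: vr[A=3 B=1817/793 C=4222319/1578863 G=3850493697/1034155265] → run B
t=9: vr[A=3 B=2329/793 C=4222319/1578863 G=3850493697/1034155265] → run C
t=10: vr[A=3 B=2329/793 C=5034351/1578863 G=3850493697/1034155265] → run B
t=11: vr[A=3 C=5034351/1578863 G=3850493697/1034155265] → run A
t=12: vr[A=4 C=5034351/1578863 G=3850493697/1034155265] → run C
t=13: vr[A=4 C=5846383/1578863 G=3850493697/1034155265] → run C
t=14: vr[A=4 C=6658415/1578863 G=3850493697/1034155265] → run G
t=15: vr[A=4 C=6658415/1578863 G=5467249409/1034155265] → run A
t=16: vr[A=5 C=6658415/1578863 G=5467249409/1034155265] → run C
t=17: vr[A=5 C=7470447/1578863 G=5467249409/1034155265] → run C
t=18: vr[A=5 C=8282479/1578863 G=5467249409/1034155265] → run A
t=19: vr[A=6 C=8282479/1578863 G=5467249409/1034155265] → run C
t=20: vr[A=6 G=5467249409/1034155265] → run G
t=21: vr[A=6 G=7084005121/1034155265] → run A
t=22: vr[A=7 G=7084005121/1034155265] → run G
t=23: vr[A=7 G=8700760833/1034155265] → run A
t=24: vr[G=8700760833/1034155265] → run G
t=25: (idle)
t=26: (idle)
t=27: (idle)
t=28: (idle)
t=29: (idle)
t=30: (idle)

context switches = 21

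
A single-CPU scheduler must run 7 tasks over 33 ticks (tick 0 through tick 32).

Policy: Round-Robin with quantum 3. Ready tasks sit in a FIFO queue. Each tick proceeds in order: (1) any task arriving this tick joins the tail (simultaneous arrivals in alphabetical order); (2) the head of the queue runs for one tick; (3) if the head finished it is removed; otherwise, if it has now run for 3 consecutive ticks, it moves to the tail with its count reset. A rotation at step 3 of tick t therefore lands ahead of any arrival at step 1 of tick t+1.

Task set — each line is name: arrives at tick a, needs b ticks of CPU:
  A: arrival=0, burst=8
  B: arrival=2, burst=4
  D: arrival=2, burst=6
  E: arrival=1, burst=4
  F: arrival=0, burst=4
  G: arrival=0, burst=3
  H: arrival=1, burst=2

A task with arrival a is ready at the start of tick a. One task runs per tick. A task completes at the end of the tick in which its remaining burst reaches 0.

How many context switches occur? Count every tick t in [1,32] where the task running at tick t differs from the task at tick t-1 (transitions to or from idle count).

context switches = 13

t=0: queue=[A,F,G] q_used=0 → run A
t=1: queue=[A,F,G,E,H] q_used=1 → run A
t=2: queue=[A,F,G,E,H,B,D] q_used=2 → run A
t=3: queue=[F,G,E,H,B,D,A] q_used=0 → run F
t=4: queue=[F,G,E,H,B,D,A] q_used=1 → run F
t=5: queue=[F,G,E,H,B,D,A] q_used=2 → run F
t=6: queue=[G,E,H,B,D,A,F] q_used=0 → run G
t=7: queue=[G,E,H,B,D,A,F] q_used=1 → run G
t=8: queue=[G,E,H,B,D,A,F] q_used=2 → run G
t=9: queue=[E,H,B,D,A,F] q_used=0 → run E
t=10: queue=[E,H,B,D,A,F] q_used=1 → run E
t=11: queue=[E,H,B,D,A,F] q_used=2 → run E
t=12: queue=[H,B,D,A,F,E] q_used=0 → run H
t=13: queue=[H,B,D,A,F,E] q_used=1 → run H
t=14: queue=[B,D,A,F,E] q_used=0 → run B
t=15: queue=[B,D,A,F,E] q_used=1 → run B
t=16: queue=[B,D,A,F,E] q_used=2 → run B
t=17: queue=[D,A,F,E,B] q_used=0 → run D
t=18: queue=[D,A,F,E,B] q_used=1 → run D
t=19: queue=[D,A,F,E,B] q_used=2 → run D
t=20: queue=[A,F,E,B,D] q_used=0 → run A
t=21: queue=[A,F,E,B,D] q_used=1 → run A
t=22: queue=[A,F,E,B,D] q_used=2 → run A
t=23: queue=[F,E,B,D,A] q_used=0 → run F
t=24: queue=[E,B,D,A] q_used=0 → run E
t=25: queue=[B,D,A] q_used=0 → run B
t=26: queue=[D,A] q_used=0 → run D
t=27: queue=[D,A] q_used=1 → run D
t=28: queue=[D,A] q_used=2 → run D
t=29: queue=[A] q_used=0 → run A
t=30: queue=[A] q_used=1 → run A
t=31: (idle)
t=32: (idle)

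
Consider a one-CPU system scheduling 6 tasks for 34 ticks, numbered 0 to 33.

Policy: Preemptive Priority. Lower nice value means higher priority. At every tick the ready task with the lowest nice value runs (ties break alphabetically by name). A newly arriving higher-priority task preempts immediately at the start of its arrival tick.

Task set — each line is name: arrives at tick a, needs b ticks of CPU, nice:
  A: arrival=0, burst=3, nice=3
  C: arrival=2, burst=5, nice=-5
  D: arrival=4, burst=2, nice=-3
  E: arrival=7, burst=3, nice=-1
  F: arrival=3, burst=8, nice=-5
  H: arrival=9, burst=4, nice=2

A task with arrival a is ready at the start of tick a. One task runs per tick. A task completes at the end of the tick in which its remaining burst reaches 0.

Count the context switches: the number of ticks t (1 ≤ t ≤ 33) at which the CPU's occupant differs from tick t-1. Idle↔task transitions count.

context switches = 7

t=0: ready={A} → run A
t=1: ready={A} → run A
t=2: ready={A,C} → run C
t=3: ready={A,C,F} → run C
t=4: ready={A,C,D,F} → run C
t=5: ready={A,C,D,F} → run C
t=6: ready={A,C,D,F} → run C
t=7: ready={A,D,E,F} → run F
t=8: ready={A,D,E,F} → run F
t=9: ready={A,D,E,F,H} → run F
t=10: ready={A,D,E,F,H} → run F
t=11: ready={A,D,E,F,H} → run F
t=12: ready={A,D,E,F,H} → run F
t=13: ready={A,D,E,F,H} → run F
t=14: ready={A,D,E,F,H} → run F
t=15: ready={A,D,E,H} → run D
t=16: ready={A,D,E,H} → run D
t=17: ready={A,E,H} → run E
t=18: ready={A,E,H} → run E
t=19: ready={A,E,H} → run E
t=20: ready={A,H} → run H
t=21: ready={A,H} → run H
t=22: ready={A,H} → run H
t=23: ready={A,H} → run H
t=24: ready={A} → run A
t=25: (idle)
t=26: (idle)
t=27: (idle)
t=28: (idle)
t=29: (idle)
t=30: (idle)
t=31: (idle)
t=32: (idle)
t=33: (idle)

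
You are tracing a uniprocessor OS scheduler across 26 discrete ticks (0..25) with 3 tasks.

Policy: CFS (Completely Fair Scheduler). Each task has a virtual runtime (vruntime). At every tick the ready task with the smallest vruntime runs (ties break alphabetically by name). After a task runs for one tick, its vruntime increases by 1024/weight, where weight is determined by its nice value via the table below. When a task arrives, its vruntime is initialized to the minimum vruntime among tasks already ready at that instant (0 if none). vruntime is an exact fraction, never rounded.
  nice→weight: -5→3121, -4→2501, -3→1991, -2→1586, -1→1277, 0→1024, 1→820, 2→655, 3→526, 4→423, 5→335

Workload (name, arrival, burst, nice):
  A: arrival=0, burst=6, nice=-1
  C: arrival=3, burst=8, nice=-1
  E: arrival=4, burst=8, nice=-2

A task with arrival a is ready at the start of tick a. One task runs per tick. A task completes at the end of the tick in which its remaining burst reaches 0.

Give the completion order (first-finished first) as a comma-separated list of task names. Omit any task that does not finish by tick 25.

t=0: vr[A=0] → run A
t=1: vr[A=1024/1277] → run A
t=2: vr[A=2048/1277] → run A
t=3: vr[A=3072/1277 C=3072/1277] → run A
t=4: vr[A=4096/1277 C=3072/1277 E=3072/1277] → run C
t=5: vr[A=4096/1277 C=4096/1277 E=3072/1277] → run E
t=6: vr[A=4096/1277 C=4096/1277 E=3089920/1012661] → run E
t=7: vr[A=4096/1277 C=4096/1277 E=3743744/1012661] → run A
t=8: vr[A=5120/1277 C=4096/1277 E=3743744/1012661] → run C
t=9: vr[A=5120/1277 C=5120/1277 E=3743744/1012661] → run E
t=10: vr[A=5120/1277 C=5120/1277 E=4397568/1012661] → run A
t=11: vr[C=5120/1277 E=4397568/1012661] → run C
t=12: vr[C=6144/1277 E=4397568/1012661] → run E
t=13: vr[C=6144/1277 E=5051392/1012661] → run C
t=14: vr[C=7168/1277 E=5051392/1012661] → run E
t=15: vr[C=7168/1277 E=5705216/1012661] → run C
t=16: vr[C=8192/1277 E=5705216/1012661] → run E
t=17: vr[C=8192/1277 E=6359040/1012661] → run E
t=18: vr[C=8192/1277 E=7012864/1012661] → run C
t=19: vr[C=9216/1277 E=7012864/1012661] → run E
t=20: vr[C=9216/1277] → run C
t=21: vr[C=10240/1277] → run C
t=22: (idle)
t=23: (idle)
t=24: (idle)
t=25: (idle)

completion order = A, E, C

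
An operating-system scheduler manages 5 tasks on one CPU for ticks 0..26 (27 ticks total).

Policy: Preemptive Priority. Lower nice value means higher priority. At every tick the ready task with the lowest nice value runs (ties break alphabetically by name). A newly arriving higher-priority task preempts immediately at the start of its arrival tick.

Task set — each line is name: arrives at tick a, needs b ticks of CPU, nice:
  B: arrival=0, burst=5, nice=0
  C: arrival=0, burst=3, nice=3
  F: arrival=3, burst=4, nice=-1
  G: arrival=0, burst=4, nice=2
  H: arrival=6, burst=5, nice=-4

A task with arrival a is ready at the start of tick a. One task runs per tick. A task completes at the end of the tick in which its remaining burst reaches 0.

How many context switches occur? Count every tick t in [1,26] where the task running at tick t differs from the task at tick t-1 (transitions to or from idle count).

context switches = 7

t=0: ready={B,C,G} → run B
t=1: ready={B,C,G} → run B
t=2: ready={B,C,G} → run B
t=3: ready={B,C,F,G} → run F
t=4: ready={B,C,F,G} → run F
t=5: ready={B,C,F,G} → run F
t=6: ready={B,C,F,G,H} → run H
t=7: ready={B,C,F,G,H} → run H
t=8: ready={B,C,F,G,H} → run H
t=9: ready={B,C,F,G,H} → run H
t=10: ready={B,C,F,G,H} → run H
t=11: ready={B,C,F,G} → run F
t=12: ready={B,C,G} → run B
t=13: ready={B,C,G} → run B
t=14: ready={C,G} → run G
t=15: ready={C,G} → run G
t=16: ready={C,G} → run G
t=17: ready={C,G} → run G
t=18: ready={C} → run C
t=19: ready={C} → run C
t=20: ready={C} → run C
t=21: (idle)
t=22: (idle)
t=23: (idle)
t=24: (idle)
t=25: (idle)
t=26: (idle)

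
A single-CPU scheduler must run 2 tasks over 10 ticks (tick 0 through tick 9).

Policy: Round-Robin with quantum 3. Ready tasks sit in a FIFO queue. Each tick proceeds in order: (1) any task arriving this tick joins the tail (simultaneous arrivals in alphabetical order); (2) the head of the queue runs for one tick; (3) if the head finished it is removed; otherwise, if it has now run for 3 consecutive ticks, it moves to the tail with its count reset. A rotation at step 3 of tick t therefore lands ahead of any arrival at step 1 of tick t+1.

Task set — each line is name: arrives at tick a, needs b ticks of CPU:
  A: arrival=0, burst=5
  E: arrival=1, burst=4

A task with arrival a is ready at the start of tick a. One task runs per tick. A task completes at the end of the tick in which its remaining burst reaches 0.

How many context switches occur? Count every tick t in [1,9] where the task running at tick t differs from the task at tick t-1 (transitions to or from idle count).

t=0: queue=[A] q_used=0 → run A
t=1: queue=[A,E] q_used=1 → run A
t=2: queue=[A,E] q_used=2 → run A
t=3: queue=[E,A] q_used=0 → run E
t=4: queue=[E,A] q_used=1 → run E
t=5: queue=[E,A] q_used=2 → run E
t=6: queue=[A,E] q_used=0 → run A
t=7: queue=[A,E] q_used=1 → run A
t=8: queue=[E] q_used=0 → run E
t=9: (idle)

context switches = 4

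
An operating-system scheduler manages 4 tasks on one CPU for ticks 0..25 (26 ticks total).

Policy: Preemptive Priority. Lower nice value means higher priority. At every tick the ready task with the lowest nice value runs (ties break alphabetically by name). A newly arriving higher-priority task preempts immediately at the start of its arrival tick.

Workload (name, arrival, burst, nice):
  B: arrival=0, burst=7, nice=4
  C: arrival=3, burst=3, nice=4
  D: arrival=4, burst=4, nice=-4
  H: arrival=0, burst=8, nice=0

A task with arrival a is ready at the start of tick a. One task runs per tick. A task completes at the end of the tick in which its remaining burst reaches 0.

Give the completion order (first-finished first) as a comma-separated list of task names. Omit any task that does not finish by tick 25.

t=0: ready={B,H} → run H
t=1: ready={B,H} → run H
t=2: ready={B,H} → run H
t=3: ready={B,C,H} → run H
t=4: ready={B,C,D,H} → run D
t=5: ready={B,C,D,H} → run D
t=6: ready={B,C,D,H} → run D
t=7: ready={B,C,D,H} → run D
t=8: ready={B,C,H} → run H
t=9: ready={B,C,H} → run H
t=10: ready={B,C,H} → run H
t=11: ready={B,C,H} → run H
t=12: ready={B,C} → run B
t=13: ready={B,C} → run B
t=14: ready={B,C} → run B
t=15: ready={B,C} → run B
t=16: ready={B,C} → run B
t=17: ready={B,C} → run B
t=18: ready={B,C} → run B
t=19: ready={C} → run C
t=20: ready={C} → run C
t=21: ready={C} → run C
t=22: (idle)
t=23: (idle)
t=24: (idle)
t=25: (idle)

completion order = D, H, B, C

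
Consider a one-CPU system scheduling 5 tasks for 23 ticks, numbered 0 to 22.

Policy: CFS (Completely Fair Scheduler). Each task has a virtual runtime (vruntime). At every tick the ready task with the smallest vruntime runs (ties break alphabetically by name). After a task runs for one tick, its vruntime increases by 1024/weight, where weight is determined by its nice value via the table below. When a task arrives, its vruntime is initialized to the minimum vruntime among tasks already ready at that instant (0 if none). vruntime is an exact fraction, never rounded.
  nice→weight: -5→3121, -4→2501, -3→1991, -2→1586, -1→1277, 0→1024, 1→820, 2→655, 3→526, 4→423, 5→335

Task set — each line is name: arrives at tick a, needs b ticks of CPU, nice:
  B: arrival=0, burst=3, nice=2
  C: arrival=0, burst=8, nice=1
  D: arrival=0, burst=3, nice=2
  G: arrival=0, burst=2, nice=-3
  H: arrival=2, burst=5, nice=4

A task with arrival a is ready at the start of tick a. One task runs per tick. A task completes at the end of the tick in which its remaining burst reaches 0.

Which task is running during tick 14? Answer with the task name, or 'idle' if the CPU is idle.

running at tick 14 = H

t=0: vr[B=0 C=0 D=0 G=0] → run B
t=1: vr[B=1024/655 C=0 D=0 G=0] → run C
t=2: vr[B=1024/655 C=256/205 D=0 G=0 H=0] → run D
t=3: vr[B=1024/655 C=256/205 D=1024/655 G=0 H=0] → run G
t=4: vr[B=1024/655 C=256/205 D=1024/655 G=1024/1991 H=0] → run H
t=5: vr[B=1024/655 C=256/205 D=1024/655 G=1024/1991 H=1024/423] → run G
t=6: vr[B=1024/655 C=256/205 D=1024/655 H=1024/423] → run C
t=7: vr[B=1024/655 C=512/205 D=1024/655 H=1024/423] → run B
t=8: vr[B=2048/655 C=512/205 D=1024/655 H=1024/423] → run D
t=9: vr[B=2048/655 C=512/205 D=2048/655 H=1024/423] → run H
t=10: vr[B=2048/655 C=512/205 D=2048/655 H=2048/423] → run C
t=11: vr[B=2048/655 C=768/205 D=2048/655 H=2048/423] → run B
t=12: vr[C=768/205 D=2048/655 H=2048/423] → run D
t=13: vr[C=768/205 H=2048/423] → run C
t=14: vr[C=1024/205 H=2048/423] → run H
t=15: vr[C=1024/205 H=1024/141] → run C
t=16: vr[C=256/41 H=1024/141] → run C
t=17: vr[C=1536/205 H=1024/141] → run H
t=18: vr[C=1536/205 H=4096/423] → run C
t=19: vr[C=1792/205 H=4096/423] → run C
t=20: vr[H=4096/423] → run H
t=21: (idle)
t=22: (idle)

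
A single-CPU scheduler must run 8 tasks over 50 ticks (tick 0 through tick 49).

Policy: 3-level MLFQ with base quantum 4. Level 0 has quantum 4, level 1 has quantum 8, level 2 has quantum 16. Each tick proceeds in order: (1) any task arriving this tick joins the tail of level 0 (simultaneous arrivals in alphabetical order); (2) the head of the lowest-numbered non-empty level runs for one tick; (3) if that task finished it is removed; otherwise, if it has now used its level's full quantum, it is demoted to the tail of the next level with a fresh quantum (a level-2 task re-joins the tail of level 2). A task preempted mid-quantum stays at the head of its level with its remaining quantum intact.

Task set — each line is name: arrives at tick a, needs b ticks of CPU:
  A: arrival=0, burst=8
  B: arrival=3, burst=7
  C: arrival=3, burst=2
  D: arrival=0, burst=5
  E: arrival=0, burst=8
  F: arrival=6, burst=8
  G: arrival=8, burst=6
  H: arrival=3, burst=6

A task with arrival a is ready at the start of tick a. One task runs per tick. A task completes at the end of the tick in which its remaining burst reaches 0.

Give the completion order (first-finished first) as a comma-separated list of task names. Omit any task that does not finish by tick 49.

t=0: L0/L1/L2 = ADE/-/- → run A
t=1: L0/L1/L2 = ADE/-/- → run A
t=2: L0/L1/L2 = ADE/-/- → run A
t=3: L0/L1/L2 = ADEBCH/-/- → run A
t=4: L0/L1/L2 = DEBCH/A/- → run D
t=5: L0/L1/L2 = DEBCH/A/- → run D
t=6: L0/L1/L2 = DEBCHF/A/- → run D
t=7: L0/L1/L2 = DEBCHF/A/- → run D
t=8: L0/L1/L2 = EBCHFG/AD/- → run E
t=9: L0/L1/L2 = EBCHFG/AD/- → run E
t=10: L0/L1/L2 = EBCHFG/AD/- → run E
t=11: L0/L1/L2 = EBCHFG/AD/- → run E
t=12: L0/L1/L2 = BCHFG/ADE/- → run B
t=13: L0/L1/L2 = BCHFG/ADE/- → run B
t=14: L0/L1/L2 = BCHFG/ADE/- → run B
t=15: L0/L1/L2 = BCHFG/ADE/- → run B
t=16: L0/L1/L2 = CHFG/ADEB/- → run C
t=17: L0/L1/L2 = CHFG/ADEB/- → run C
t=18: L0/L1/L2 = HFG/ADEB/- → run H
t=19: L0/L1/L2 = HFG/ADEB/- → run H
t=20: L0/L1/L2 = HFG/ADEB/- → run H
t=21: L0/L1/L2 = HFG/ADEB/- → run H
t=22: L0/L1/L2 = FG/ADEBH/- → run F
t=23: L0/L1/L2 = FG/ADEBH/- → run F
t=24: L0/L1/L2 = FG/ADEBH/- → run F
t=25: L0/L1/L2 = FG/ADEBH/- → run F
t=26: L0/L1/L2 = G/ADEBHF/- → run G
t=27: L0/L1/L2 = G/ADEBHF/- → run G
t=28: L0/L1/L2 = G/ADEBHF/- → run G
t=29: L0/L1/L2 = G/ADEBHF/- → run G
t=30: L0/L1/L2 = -/ADEBHFG/- → run A
t=31: L0/L1/L2 = -/ADEBHFG/- → run A
t=32: L0/L1/L2 = -/ADEBHFG/- → run A
t=33: L0/L1/L2 = -/ADEBHFG/- → run A
t=34: L0/L1/L2 = -/DEBHFG/- → run D
t=35: L0/L1/L2 = -/EBHFG/- → run E
t=36: L0/L1/L2 = -/EBHFG/- → run E
t=37: L0/L1/L2 = -/EBHFG/- → run E
t=38: L0/L1/L2 = -/EBHFG/- → run E
t=39: L0/L1/L2 = -/BHFG/- → run B
t=40: L0/L1/L2 = -/BHFG/- → run B
t=41: L0/L1/L2 = -/BHFG/- → run B
t=42: L0/L1/L2 = -/HFG/- → run H
t=43: L0/L1/L2 = -/HFG/- → run H
t=44: L0/L1/L2 = -/FG/- → run F
t=45: L0/L1/L2 = -/FG/- → run F
t=46: L0/L1/L2 = -/FG/- → run F
t=47: L0/L1/L2 = -/FG/- → run F
t=48: L0/L1/L2 = -/G/- → run G
t=49: L0/L1/L2 = -/G/- → run G

completion order = C, A, D, E, B, H, F, G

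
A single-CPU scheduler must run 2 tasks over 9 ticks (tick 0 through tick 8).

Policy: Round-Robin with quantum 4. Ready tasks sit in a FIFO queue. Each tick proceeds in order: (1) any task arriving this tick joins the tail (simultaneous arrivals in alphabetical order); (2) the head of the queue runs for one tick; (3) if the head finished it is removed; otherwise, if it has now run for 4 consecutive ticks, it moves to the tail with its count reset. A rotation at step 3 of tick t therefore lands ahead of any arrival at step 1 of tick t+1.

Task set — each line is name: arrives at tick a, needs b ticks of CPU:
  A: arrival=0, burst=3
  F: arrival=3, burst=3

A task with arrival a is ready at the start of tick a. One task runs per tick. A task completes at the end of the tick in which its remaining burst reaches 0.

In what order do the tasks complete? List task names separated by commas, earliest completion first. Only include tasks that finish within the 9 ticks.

completion order = A, F

t=0: queue=[A] q_used=0 → run A
t=1: queue=[A] q_used=1 → run A
t=2: queue=[A] q_used=2 → run A
t=3: queue=[F] q_used=0 → run F
t=4: queue=[F] q_used=1 → run F
t=5: queue=[F] q_used=2 → run F
t=6: (idle)
t=7: (idle)
t=8: (idle)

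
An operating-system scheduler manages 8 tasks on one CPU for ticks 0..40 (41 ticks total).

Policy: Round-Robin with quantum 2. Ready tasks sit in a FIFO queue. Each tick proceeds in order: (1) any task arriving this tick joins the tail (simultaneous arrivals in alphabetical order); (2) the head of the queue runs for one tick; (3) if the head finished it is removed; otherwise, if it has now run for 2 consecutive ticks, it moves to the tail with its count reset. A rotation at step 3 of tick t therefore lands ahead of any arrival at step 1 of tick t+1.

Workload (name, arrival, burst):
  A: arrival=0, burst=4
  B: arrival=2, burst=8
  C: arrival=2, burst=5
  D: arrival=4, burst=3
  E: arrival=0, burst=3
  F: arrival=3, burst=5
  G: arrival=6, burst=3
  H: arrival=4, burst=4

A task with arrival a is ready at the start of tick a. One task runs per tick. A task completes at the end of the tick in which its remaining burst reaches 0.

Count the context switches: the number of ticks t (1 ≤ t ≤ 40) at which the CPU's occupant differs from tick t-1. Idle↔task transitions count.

context switches = 20

t=0: queue=[A,E] q_used=0 → run A
t=1: queue=[A,E] q_used=1 → run A
t=2: queue=[E,A,B,C] q_used=0 → run E
t=3: queue=[E,A,B,C,F] q_used=1 → run E
t=4: queue=[A,B,C,F,E,D,H] q_used=0 → run A
t=5: queue=[A,B,C,F,E,D,H] q_used=1 → run A
t=6: queue=[B,C,F,E,D,H,G] q_used=0 → run B
t=7: queue=[B,C,F,E,D,H,G] q_used=1 → run B
t=8: queue=[C,F,E,D,H,G,B] q_used=0 → run C
t=9: queue=[C,F,E,D,H,G,B] q_used=1 → run C
t=10: queue=[F,E,D,H,G,B,C] q_used=0 → run F
t=11: queue=[F,E,D,H,G,B,C] q_used=1 → run F
t=12: queue=[E,D,H,G,B,C,F] q_used=0 → run E
t=13: queue=[D,H,G,B,C,F] q_used=0 → run D
t=14: queue=[D,H,G,B,C,F] q_used=1 → run D
t=15: queue=[H,G,B,C,F,D] q_used=0 → run H
t=16: queue=[H,G,B,C,F,D] q_used=1 → run H
t=17: queue=[G,B,C,F,D,H] q_used=0 → run G
t=18: queue=[G,B,C,F,D,H] q_used=1 → run G
t=19: queue=[B,C,F,D,H,G] q_used=0 → run B
t=20: queue=[B,C,F,D,H,G] q_used=1 → run B
t=21: queue=[C,F,D,H,G,B] q_used=0 → run C
t=22: queue=[C,F,D,H,G,B] q_used=1 → run C
t=23: queue=[F,D,H,G,B,C] q_used=0 → run F
t=24: queue=[F,D,H,G,B,C] q_used=1 → run F
t=25: queue=[D,H,G,B,C,F] q_used=0 → run D
t=26: queue=[H,G,B,C,F] q_used=0 → run H
t=27: queue=[H,G,B,C,F] q_used=1 → run H
t=28: queue=[G,B,C,F] q_used=0 → run G
t=29: queue=[B,C,F] q_used=0 → run B
t=30: queue=[B,C,F] q_used=1 → run B
t=31: queue=[C,F,B] q_used=0 → run C
t=32: queue=[F,B] q_used=0 → run F
t=33: queue=[B] q_used=0 → run B
t=34: queue=[B] q_used=1 → run B
t=35: (idle)
t=36: (idle)
t=37: (idle)
t=38: (idle)
t=39: (idle)
t=40: (idle)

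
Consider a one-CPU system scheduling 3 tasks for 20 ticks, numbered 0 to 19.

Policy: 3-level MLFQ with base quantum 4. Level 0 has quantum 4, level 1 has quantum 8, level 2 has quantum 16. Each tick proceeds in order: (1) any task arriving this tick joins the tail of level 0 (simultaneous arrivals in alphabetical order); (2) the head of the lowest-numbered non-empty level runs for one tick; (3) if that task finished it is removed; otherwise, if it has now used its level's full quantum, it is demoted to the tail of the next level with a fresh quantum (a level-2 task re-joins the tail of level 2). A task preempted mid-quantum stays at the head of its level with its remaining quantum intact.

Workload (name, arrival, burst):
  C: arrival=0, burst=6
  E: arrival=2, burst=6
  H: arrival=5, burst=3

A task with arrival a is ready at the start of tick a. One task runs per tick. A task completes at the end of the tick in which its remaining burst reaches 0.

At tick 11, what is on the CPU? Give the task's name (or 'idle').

running at tick 11 = C

t=0: L0/L1/L2 = C/-/- → run C
t=1: L0/L1/L2 = C/-/- → run C
t=2: L0/L1/L2 = CE/-/- → run C
t=3: L0/L1/L2 = CE/-/- → run C
t=4: L0/L1/L2 = E/C/- → run E
t=5: L0/L1/L2 = EH/C/- → run E
t=6: L0/L1/L2 = EH/C/- → run E
t=7: L0/L1/L2 = EH/C/- → run E
t=8: L0/L1/L2 = H/CE/- → run H
t=9: L0/L1/L2 = H/CE/- → run H
t=10: L0/L1/L2 = H/CE/- → run H
t=11: L0/L1/L2 = -/CE/- → run C
t=12: L0/L1/L2 = -/CE/- → run C
t=13: L0/L1/L2 = -/E/- → run E
t=14: L0/L1/L2 = -/E/- → run E
t=15: (idle)
t=16: (idle)
t=17: (idle)
t=18: (idle)
t=19: (idle)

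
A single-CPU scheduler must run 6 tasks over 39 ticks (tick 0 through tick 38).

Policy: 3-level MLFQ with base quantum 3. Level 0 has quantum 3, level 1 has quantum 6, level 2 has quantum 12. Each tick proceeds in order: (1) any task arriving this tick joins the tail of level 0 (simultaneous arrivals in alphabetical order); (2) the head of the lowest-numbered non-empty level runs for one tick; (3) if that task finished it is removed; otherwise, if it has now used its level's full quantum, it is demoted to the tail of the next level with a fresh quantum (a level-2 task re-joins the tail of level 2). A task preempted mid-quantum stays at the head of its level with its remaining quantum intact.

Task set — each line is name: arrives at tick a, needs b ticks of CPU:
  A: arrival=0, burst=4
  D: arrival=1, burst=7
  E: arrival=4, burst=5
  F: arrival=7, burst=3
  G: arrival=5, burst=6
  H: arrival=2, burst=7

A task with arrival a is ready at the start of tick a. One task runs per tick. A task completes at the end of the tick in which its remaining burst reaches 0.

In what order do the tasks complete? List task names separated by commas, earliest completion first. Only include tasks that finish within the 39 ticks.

t=0: L0/L1/L2 = A/-/- → run A
t=1: L0/L1/L2 = AD/-/- → run A
t=2: L0/L1/L2 = ADH/-/- → run A
t=3: L0/L1/L2 = DH/A/- → run D
t=4: L0/L1/L2 = DHE/A/- → run D
t=5: L0/L1/L2 = DHEG/A/- → run D
t=6: L0/L1/L2 = HEG/AD/- → run H
t=7: L0/L1/L2 = HEGF/AD/- → run H
t=8: L0/L1/L2 = HEGF/AD/- → run H
t=9: L0/L1/L2 = EGF/ADH/- → run E
t=10: L0/L1/L2 = EGF/ADH/- → run E
t=11: L0/L1/L2 = EGF/ADH/- → run E
t=12: L0/L1/L2 = GF/ADHE/- → run G
t=13: L0/L1/L2 = GF/ADHE/- → run G
t=14: L0/L1/L2 = GF/ADHE/- → run G
t=15: L0/L1/L2 = F/ADHEG/- → run F
t=16: L0/L1/L2 = F/ADHEG/- → run F
t=17: L0/L1/L2 = F/ADHEG/- → run F
t=18: L0/L1/L2 = -/ADHEG/- → run A
t=19: L0/L1/L2 = -/DHEG/- → run D
t=20: L0/L1/L2 = -/DHEG/- → run D
t=21: L0/L1/L2 = -/DHEG/- → run D
t=22: L0/L1/L2 = -/DHEG/- → run D
t=23: L0/L1/L2 = -/HEG/- → run H
t=24: L0/L1/L2 = -/HEG/- → run H
t=25: L0/L1/L2 = -/HEG/- → run H
t=26: L0/L1/L2 = -/HEG/- → run H
t=27: L0/L1/L2 = -/EG/- → run E
t=28: L0/L1/L2 = -/EG/- → run E
t=29: L0/L1/L2 = -/G/- → run G
t=30: L0/L1/L2 = -/G/- → run G
t=31: L0/L1/L2 = -/G/- → run G
t=32: (idle)
t=33: (idle)
t=34: (idle)
t=35: (idle)
t=36: (idle)
t=37: (idle)
t=38: (idle)

completion order = F, A, D, H, E, G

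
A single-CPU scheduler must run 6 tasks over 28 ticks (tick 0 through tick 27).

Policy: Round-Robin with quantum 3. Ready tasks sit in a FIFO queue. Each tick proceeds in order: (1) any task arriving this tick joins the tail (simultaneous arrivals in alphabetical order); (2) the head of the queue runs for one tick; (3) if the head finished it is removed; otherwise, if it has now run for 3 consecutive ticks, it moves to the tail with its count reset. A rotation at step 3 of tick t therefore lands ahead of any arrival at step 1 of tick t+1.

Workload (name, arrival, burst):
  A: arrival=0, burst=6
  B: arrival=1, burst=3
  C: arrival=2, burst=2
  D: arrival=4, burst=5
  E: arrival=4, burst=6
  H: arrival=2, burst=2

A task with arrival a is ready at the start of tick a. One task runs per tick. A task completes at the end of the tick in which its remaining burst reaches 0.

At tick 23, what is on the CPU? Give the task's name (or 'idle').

running at tick 23 = E

t=0: queue=[A] q_used=0 → run A
t=1: queue=[A,B] q_used=1 → run A
t=2: queue=[A,B,C,H] q_used=2 → run A
t=3: queue=[B,C,H,A] q_used=0 → run B
t=4: queue=[B,C,H,A,D,E] q_used=1 → run B
t=5: queue=[B,C,H,A,D,E] q_used=2 → run B
t=6: queue=[C,H,A,D,E] q_used=0 → run C
t=7: queue=[C,H,A,D,E] q_used=1 → run C
t=8: queue=[H,A,D,E] q_used=0 → run H
t=9: queue=[H,A,D,E] q_used=1 → run H
t=10: queue=[A,D,E] q_used=0 → run A
t=11: queue=[A,D,E] q_used=1 → run A
t=12: queue=[A,D,E] q_used=2 → run A
t=13: queue=[D,E] q_used=0 → run D
t=14: queue=[D,E] q_used=1 → run D
t=15: queue=[D,E] q_used=2 → run D
t=16: queue=[E,D] q_used=0 → run E
t=17: queue=[E,D] q_used=1 → run E
t=18: queue=[E,D] q_used=2 → run E
t=19: queue=[D,E] q_used=0 → run D
t=20: queue=[D,E] q_used=1 → run D
t=21: queue=[E] q_used=0 → run E
t=22: queue=[E] q_used=1 → run E
t=23: queue=[E] q_used=2 → run E
t=24: (idle)
t=25: (idle)
t=26: (idle)
t=27: (idle)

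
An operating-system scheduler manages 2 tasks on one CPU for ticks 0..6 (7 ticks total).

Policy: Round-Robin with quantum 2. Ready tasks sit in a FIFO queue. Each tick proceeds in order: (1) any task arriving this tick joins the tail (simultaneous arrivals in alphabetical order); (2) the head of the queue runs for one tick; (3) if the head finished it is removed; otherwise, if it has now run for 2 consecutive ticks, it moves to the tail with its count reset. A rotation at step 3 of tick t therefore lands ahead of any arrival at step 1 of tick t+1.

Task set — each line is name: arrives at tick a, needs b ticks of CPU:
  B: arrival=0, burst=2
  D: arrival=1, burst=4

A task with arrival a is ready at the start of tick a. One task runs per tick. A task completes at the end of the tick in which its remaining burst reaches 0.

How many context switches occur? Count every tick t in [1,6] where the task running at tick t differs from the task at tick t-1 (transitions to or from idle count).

context switches = 2

t=0: queue=[B] q_used=0 → run B
t=1: queue=[B,D] q_used=1 → run B
t=2: queue=[D] q_used=0 → run D
t=3: queue=[D] q_used=1 → run D
t=4: queue=[D] q_used=0 → run D
t=5: queue=[D] q_used=1 → run D
t=6: (idle)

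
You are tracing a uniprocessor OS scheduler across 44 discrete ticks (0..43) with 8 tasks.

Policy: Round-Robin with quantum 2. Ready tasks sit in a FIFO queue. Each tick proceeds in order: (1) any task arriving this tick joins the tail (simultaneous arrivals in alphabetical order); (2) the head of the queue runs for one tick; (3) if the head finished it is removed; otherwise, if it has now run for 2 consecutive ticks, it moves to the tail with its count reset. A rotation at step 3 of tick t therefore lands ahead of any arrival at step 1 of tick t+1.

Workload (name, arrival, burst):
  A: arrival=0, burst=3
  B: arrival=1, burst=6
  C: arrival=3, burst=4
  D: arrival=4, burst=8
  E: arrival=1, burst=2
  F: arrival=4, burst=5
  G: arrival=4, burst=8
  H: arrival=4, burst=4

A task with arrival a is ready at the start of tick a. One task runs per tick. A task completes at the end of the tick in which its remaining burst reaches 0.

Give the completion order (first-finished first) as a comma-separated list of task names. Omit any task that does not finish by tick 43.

t=0: queue=[A] q_used=0 → run A
t=1: queue=[A,B,E] q_used=1 → run A
t=2: queue=[B,E,A] q_used=0 → run B
t=3: queue=[B,E,A,C] q_used=1 → run B
t=4: queue=[E,A,C,B,D,F,G,H] q_used=0 → run E
t=5: queue=[E,A,C,B,D,F,G,H] q_used=1 → run E
t=6: queue=[A,C,B,D,F,G,H] q_used=0 → run A
t=7: queue=[C,B,D,F,G,H] q_used=0 → run C
t=8: queue=[C,B,D,F,G,H] q_used=1 → run C
t=9: queue=[B,D,F,G,H,C] q_used=0 → run B
t=10: queue=[B,D,F,G,H,C] q_used=1 → run B
t=11: queue=[D,F,G,H,C,B] q_used=0 → run D
t=12: queue=[D,F,G,H,C,B] q_used=1 → run D
t=13: queue=[F,G,H,C,B,D] q_used=0 → run F
t=14: queue=[F,G,H,C,B,D] q_used=1 → run F
t=15: queue=[G,H,C,B,D,F] q_used=0 → run G
t=16: queue=[G,H,C,B,D,F] q_used=1 → run G
t=17: queue=[H,C,B,D,F,G] q_used=0 → run H
t=18: queue=[H,C,B,D,F,G] q_used=1 → run H
t=19: queue=[C,B,D,F,G,H] q_used=0 → run C
t=20: queue=[C,B,D,F,G,H] q_used=1 → run C
t=21: queue=[B,D,F,G,H] q_used=0 → run B
t=22: queue=[B,D,F,G,H] q_used=1 → run B
t=23: queue=[D,F,G,H] q_used=0 → run D
t=24: queue=[D,F,G,H] q_used=1 → run D
t=25: queue=[F,G,H,D] q_used=0 → run F
t=26: queue=[F,G,H,D] q_used=1 → run F
t=27: queue=[G,H,D,F] q_used=0 → run G
t=28: queue=[G,H,D,F] q_used=1 → run G
t=29: queue=[H,D,F,G] q_used=0 → run H
t=30: queue=[H,D,F,G] q_used=1 → run H
t=31: queue=[D,F,G] q_used=0 → run D
t=32: queue=[D,F,G] q_used=1 → run D
t=33: queue=[F,G,D] q_used=0 → run F
t=34: queue=[G,D] q_used=0 → run G
t=35: queue=[G,D] q_used=1 → run G
t=36: queue=[D,G] q_used=0 → run D
t=37: queue=[D,G] q_used=1 → run D
t=38: queue=[G] q_used=0 → run G
t=39: queue=[G] q_used=1 → run G
t=40: (idle)
t=41: (idle)
t=42: (idle)
t=43: (idle)

completion order = E, A, C, B, H, F, D, G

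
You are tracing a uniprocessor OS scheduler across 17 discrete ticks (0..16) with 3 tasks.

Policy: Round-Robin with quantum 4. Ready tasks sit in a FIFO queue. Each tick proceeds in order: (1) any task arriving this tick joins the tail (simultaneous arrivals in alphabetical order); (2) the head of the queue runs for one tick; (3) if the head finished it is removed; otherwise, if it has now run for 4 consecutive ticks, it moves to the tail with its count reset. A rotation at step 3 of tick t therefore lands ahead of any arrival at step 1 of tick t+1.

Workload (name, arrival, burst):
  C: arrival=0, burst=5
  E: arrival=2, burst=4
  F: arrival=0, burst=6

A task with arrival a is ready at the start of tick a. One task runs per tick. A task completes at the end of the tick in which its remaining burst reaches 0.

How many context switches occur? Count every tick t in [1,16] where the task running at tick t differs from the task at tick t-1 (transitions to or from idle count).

t=0: queue=[C,F] q_used=0 → run C
t=1: queue=[C,F] q_used=1 → run C
t=2: queue=[C,F,E] q_used=2 → run C
t=3: queue=[C,F,E] q_used=3 → run C
t=4: queue=[F,E,C] q_used=0 → run F
t=5: queue=[F,E,C] q_used=1 → run F
t=6: queue=[F,E,C] q_used=2 → run F
t=7: queue=[F,E,C] q_used=3 → run F
t=8: queue=[E,C,F] q_used=0 → run E
t=9: queue=[E,C,F] q_used=1 → run E
t=10: queue=[E,C,F] q_used=2 → run E
t=11: queue=[E,C,F] q_used=3 → run E
t=12: queue=[C,F] q_used=0 → run C
t=13: queue=[F] q_used=0 → run F
t=14: queue=[F] q_used=1 → run F
t=15: (idle)
t=16: (idle)

context switches = 5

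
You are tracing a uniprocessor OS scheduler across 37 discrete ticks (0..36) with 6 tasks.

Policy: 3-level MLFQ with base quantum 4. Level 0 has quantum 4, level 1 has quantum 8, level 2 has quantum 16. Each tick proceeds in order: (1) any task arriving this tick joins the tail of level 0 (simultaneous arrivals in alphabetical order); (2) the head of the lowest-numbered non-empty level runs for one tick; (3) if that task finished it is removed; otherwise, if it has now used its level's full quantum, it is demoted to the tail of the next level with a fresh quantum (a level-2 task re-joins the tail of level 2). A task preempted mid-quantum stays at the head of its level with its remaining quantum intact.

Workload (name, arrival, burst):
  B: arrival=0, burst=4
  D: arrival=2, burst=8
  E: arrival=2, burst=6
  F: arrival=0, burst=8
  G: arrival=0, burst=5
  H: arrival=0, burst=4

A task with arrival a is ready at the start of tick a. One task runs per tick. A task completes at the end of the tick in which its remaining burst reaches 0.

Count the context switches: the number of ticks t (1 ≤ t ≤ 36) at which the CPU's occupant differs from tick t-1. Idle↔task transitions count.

t=0: L0/L1/L2 = BFGH/-/- → run B
t=1: L0/L1/L2 = BFGH/-/- → run B
t=2: L0/L1/L2 = BFGHDE/-/- → run B
t=3: L0/L1/L2 = BFGHDE/-/- → run B
t=4: L0/L1/L2 = FGHDE/-/- → run F
t=5: L0/L1/L2 = FGHDE/-/- → run F
t=6: L0/L1/L2 = FGHDE/-/- → run F
t=7: L0/L1/L2 = FGHDE/-/- → run F
t=8: L0/L1/L2 = GHDE/F/- → run G
t=9: L0/L1/L2 = GHDE/F/- → run G
t=10: L0/L1/L2 = GHDE/F/- → run G
t=11: L0/L1/L2 = GHDE/F/- → run G
t=12: L0/L1/L2 = HDE/FG/- → run H
t=13: L0/L1/L2 = HDE/FG/- → run H
t=14: L0/L1/L2 = HDE/FG/- → run H
t=15: L0/L1/L2 = HDE/FG/- → run H
t=16: L0/L1/L2 = DE/FG/- → run D
t=17: L0/L1/L2 = DE/FG/- → run D
t=18: L0/L1/L2 = DE/FG/- → run D
t=19: L0/L1/L2 = DE/FG/- → run D
t=20: L0/L1/L2 = E/FGD/- → run E
t=21: L0/L1/L2 = E/FGD/- → run E
t=22: L0/L1/L2 = E/FGD/- → run E
t=23: L0/L1/L2 = E/FGD/- → run E
t=24: L0/L1/L2 = -/FGDE/- → run F
t=25: L0/L1/L2 = -/FGDE/- → run F
t=26: L0/L1/L2 = -/FGDE/- → run F
t=27: L0/L1/L2 = -/FGDE/- → run F
t=28: L0/L1/L2 = -/GDE/- → run G
t=29: L0/L1/L2 = -/DE/- → run D
t=30: L0/L1/L2 = -/DE/- → run D
t=31: L0/L1/L2 = -/DE/- → run D
t=32: L0/L1/L2 = -/DE/- → run D
t=33: L0/L1/L2 = -/E/- → run E
t=34: L0/L1/L2 = -/E/- → run E
t=35: (idle)
t=36: (idle)

context switches = 10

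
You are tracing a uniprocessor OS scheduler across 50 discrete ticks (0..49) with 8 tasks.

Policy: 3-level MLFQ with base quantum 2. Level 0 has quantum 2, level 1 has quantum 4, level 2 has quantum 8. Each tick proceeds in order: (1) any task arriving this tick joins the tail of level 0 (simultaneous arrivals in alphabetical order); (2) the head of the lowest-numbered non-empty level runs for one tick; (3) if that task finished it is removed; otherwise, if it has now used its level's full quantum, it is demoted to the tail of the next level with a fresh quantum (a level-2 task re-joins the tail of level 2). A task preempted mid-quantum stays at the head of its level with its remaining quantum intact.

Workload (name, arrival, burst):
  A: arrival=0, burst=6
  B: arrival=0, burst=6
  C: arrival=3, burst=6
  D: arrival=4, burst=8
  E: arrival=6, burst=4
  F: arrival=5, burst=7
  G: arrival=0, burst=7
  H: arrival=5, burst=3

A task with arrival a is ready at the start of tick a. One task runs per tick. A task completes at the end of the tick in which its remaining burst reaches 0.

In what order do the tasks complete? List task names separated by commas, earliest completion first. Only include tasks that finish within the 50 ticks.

t=0: L0/L1/L2 = ABG/-/- → run A
t=1: L0/L1/L2 = ABG/-/- → run A
t=2: L0/L1/L2 = BG/A/- → run B
t=3: L0/L1/L2 = BGC/A/- → run B
t=4: L0/L1/L2 = GCD/AB/- → run G
t=5: L0/L1/L2 = GCDFH/AB/- → run G
t=6: L0/L1/L2 = CDFHE/ABG/- → run C
t=7: L0/L1/L2 = CDFHE/ABG/- → run C
t=8: L0/L1/L2 = DFHE/ABGC/- → run D
t=9: L0/L1/L2 = DFHE/ABGC/- → run D
t=10: L0/L1/L2 = FHE/ABGCD/- → run F
t=11: L0/L1/L2 = FHE/ABGCD/- → run F
t=12: L0/L1/L2 = HE/ABGCDF/- → run H
t=13: L0/L1/L2 = HE/ABGCDF/- → run H
t=14: L0/L1/L2 = E/ABGCDFH/- → run E
t=15: L0/L1/L2 = E/ABGCDFH/- → run E
t=16: L0/L1/L2 = -/ABGCDFHE/- → run A
t=17: L0/L1/L2 = -/ABGCDFHE/- → run A
t=18: L0/L1/L2 = -/ABGCDFHE/- → run A
t=19: L0/L1/L2 = -/ABGCDFHE/- → run A
t=20: L0/L1/L2 = -/BGCDFHE/- → run B
t=21: L0/L1/L2 = -/BGCDFHE/- → run B
t=22: L0/L1/L2 = -/BGCDFHE/- → run B
t=23: L0/L1/L2 = -/BGCDFHE/- → run B
t=24: L0/L1/L2 = -/GCDFHE/- → run G
t=25: L0/L1/L2 = -/GCDFHE/- → run G
t=26: L0/L1/L2 = -/GCDFHE/- → run G
t=27: L0/L1/L2 = -/GCDFHE/- → run G
t=28: L0/L1/L2 = -/CDFHE/G → run C
t=29: L0/L1/L2 = -/CDFHE/G → run C
t=30: L0/L1/L2 = -/CDFHE/G → run C
t=31: L0/L1/L2 = -/CDFHE/G → run C
t=32: L0/L1/L2 = -/DFHE/G → run D
t=33: L0/L1/L2 = -/DFHE/G → run D
t=34: L0/L1/L2 = -/DFHE/G → run D
t=35: L0/L1/L2 = -/DFHE/G → run D
t=36: L0/L1/L2 = -/FHE/GD → run F
t=37: L0/L1/L2 = -/FHE/GD → run F
t=38: L0/L1/L2 = -/FHE/GD → run F
t=39: L0/L1/L2 = -/FHE/GD → run F
t=40: L0/L1/L2 = -/HE/GDF → run H
t=41: L0/L1/L2 = -/E/GDF → run E
t=42: L0/L1/L2 = -/E/GDF → run E
t=43: L0/L1/L2 = -/-/GDF → run G
t=44: L0/L1/L2 = -/-/DF → run D
t=45: L0/L1/L2 = -/-/DF → run D
t=46: L0/L1/L2 = -/-/F → run F
t=47: (idle)
t=48: (idle)
t=49: (idle)

completion order = A, B, C, H, E, G, D, F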